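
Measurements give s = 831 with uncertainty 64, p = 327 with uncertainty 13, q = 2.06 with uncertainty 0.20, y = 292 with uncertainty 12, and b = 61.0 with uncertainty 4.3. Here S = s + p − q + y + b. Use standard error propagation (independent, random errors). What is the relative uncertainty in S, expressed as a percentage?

Absolute uncertainties add in quadrature for a linear combination:
  (δs)² = 4100;  (δp)² = 169;  (δq)² = 0.0400;  (δy)² = 144;  (δb)² = 18.5
δS = √(4430) = 66.5
S = 1510, so δS/S = 66.5/1510 = 0.0441.

4.41%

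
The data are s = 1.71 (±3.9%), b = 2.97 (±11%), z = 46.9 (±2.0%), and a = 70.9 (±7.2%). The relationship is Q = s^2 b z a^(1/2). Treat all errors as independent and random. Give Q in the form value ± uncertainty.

3430 ± 484

For a monomial Q ∝ s^2, b, z, a^(1/2), fractional errors add in quadrature:
  (2·δs/s)² = (2×0.0390)² = 0.00608;  (1·δb/b)² = (1×0.110)² = 0.0121;  (1·δz/z)² = (1×0.0200)² = 0.000400;  (½·δa/a)² = (0.5×0.0720)² = 0.00130
δQ/Q = √(0.0199) = 0.141
Q = 3430, so δQ = 0.141 × 3430 = 484.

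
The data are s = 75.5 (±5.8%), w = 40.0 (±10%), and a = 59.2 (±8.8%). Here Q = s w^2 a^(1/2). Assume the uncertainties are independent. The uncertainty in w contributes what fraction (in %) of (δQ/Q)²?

(δQ/Q)² = (1·δs/s)² + (2·δw/w)² + (½·δa/a)²
  s term: (1×0.0580)² = 0.00336
  w term: (2×0.100)² = 0.0400
  a term: (0.5×0.0880)² = 0.00194
Total = 0.0453. Share from w = 0.0400/0.0453 = 0.883.

88.3%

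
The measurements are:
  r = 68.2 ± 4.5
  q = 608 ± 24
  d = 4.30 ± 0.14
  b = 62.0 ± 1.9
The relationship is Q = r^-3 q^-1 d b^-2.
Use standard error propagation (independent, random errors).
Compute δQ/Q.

0.213

Each factor contributes (exponent × relative error)² to (δQ/Q)²:
  (-3·δr/r)² = (-3×0.0660)² = 0.0392;  (-1·δq/q)² = (-1×0.0395)² = 0.00156;  (1·δd/d)² = (1×0.0326)² = 0.00106;  (-2·δb/b)² = (-2×0.0306)² = 0.00376
δQ/Q = √(0.0456) = 0.213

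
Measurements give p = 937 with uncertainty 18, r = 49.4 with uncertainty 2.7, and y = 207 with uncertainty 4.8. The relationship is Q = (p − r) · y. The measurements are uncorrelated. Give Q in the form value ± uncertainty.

(1.84 ± 0.0569) × 10^5

Let u = p − r = 888. δu = √(δp² + δr²) = √(324 + 7.29) = 18.2, so δu/u = 0.0205.
Q is then a monomial in u, y:
δQ/Q = √((δu/u)² + (1·δy/y)²) = √(0.000421 + 0.000538) = 0.0310
Q = 1.84e+05, so δQ = 0.0310 × 1.84e+05 = 5690.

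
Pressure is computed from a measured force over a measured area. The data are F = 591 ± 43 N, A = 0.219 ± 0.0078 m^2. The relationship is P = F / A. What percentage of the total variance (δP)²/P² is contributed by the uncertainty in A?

19.3%

(δP/P)² = (1·δF/F)² + (-1·δA/A)²
  F term: (1×0.0728)² = 0.00529
  A term: (-1×0.0356)² = 0.00127
Total = 0.00656. Share from A = 0.00127/0.00656 = 0.193.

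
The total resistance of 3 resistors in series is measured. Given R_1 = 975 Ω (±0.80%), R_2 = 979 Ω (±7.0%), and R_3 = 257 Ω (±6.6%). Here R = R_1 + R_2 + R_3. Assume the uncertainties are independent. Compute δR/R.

For a sum/difference, combine absolute errors in quadrature:
  (δR_1)² = 60.8;  (δR_2)² = 4700;  (δR_3)² = 288
δR = √(5040) = 71.0 Ω
R = 2210 Ω, so δR/R = 71.0/2210 = 0.0321.

0.0321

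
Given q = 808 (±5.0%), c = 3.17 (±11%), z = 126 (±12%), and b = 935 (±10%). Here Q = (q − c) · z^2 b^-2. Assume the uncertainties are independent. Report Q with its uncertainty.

Let u = q − c = 805. δu = √(δq² + δc²) = √(1630 + 0.122) = 40.4, so δu/u = 0.0502.
Q is then a monomial in u, z, b:
δQ/Q = √((δu/u)² + (2·δz/z)² + (-2·δb/b)²) = √(0.00252 + 0.0576 + 0.0400) = 0.316
Q = 14.6, so δQ = 0.316 × 14.6 = 4.62.

14.6 ± 4.62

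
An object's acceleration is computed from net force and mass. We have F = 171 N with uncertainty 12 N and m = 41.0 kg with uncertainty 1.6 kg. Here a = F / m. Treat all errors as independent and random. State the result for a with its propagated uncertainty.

4.17 ± 0.335 m/s^2

a is a product of powers, so relative uncertainties combine in quadrature:
  (1·δF/F)² = (1×0.0702)² = 0.00492;  (-1·δm/m)² = (-1×0.0390)² = 0.00152
δa/a = √(0.00645) = 0.0803
a = 4.17 m/s^2, so δa = 0.0803 × 4.17 = 0.335 m/s^2.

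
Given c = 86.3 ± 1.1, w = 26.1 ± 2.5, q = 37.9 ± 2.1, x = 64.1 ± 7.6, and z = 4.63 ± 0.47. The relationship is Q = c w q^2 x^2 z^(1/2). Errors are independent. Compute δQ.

8.11e+09

Since Q is a product/quotient, work with relative uncertainties:
  (1·δc/c)² = (1×0.0127)² = 0.000162;  (1·δw/w)² = (1×0.0958)² = 0.00917;  (2·δq/q)² = (2×0.0554)² = 0.0123;  (2·δx/x)² = (2×0.119)² = 0.0562;  (½·δz/z)² = (0.5×0.102)² = 0.00258
δQ/Q = √(0.0804) = 0.284
Q = 2.86e+10, so δQ = 0.284 × 2.86e+10 = 8.11e+09.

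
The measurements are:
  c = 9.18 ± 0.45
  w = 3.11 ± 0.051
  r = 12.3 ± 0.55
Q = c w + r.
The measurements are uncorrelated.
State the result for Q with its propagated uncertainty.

40.8 ± 1.57

Let p = c·w = 28.5. δp/p = √((1·δc/c)² + (1·δw/w)²) = √(0.00240 + 0.000269) = 0.0517, so δp = 1.48.
Q = p + r: δQ = √(δp² + δr²) = √(2.18 + 0.303) = 1.57
Q = 40.8.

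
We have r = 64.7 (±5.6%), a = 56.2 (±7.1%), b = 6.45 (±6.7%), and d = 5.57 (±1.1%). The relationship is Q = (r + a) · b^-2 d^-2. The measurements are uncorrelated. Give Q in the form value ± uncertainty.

Let u = r + a = 121. δu = √(δr² + δa²) = √(13.1 + 15.9) = 5.39, so δu/u = 0.0446.
Q is then a monomial in u, b, d:
δQ/Q = √((δu/u)² + (-2·δb/b)² + (-2·δd/d)²) = √(0.00199 + 0.0180 + 0.000484) = 0.143
Q = 0.0937, so δQ = 0.143 × 0.0937 = 0.0134.

0.0937 ± 0.0134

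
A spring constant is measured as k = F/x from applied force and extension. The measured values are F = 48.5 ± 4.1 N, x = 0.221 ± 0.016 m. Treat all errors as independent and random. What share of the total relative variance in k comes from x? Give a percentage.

42.3%

(δk/k)² = (1·δF/F)² + (-1·δx/x)²
  F term: (1×0.0845)² = 0.00715
  x term: (-1×0.0724)² = 0.00524
Total = 0.0124. Share from x = 0.00524/0.0124 = 0.423.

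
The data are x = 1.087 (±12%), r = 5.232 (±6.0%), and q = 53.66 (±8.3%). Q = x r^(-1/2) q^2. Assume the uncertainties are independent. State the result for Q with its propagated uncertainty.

1368 ± 283

Products/powers → add relative errors in quadrature, weighted by exponent:
  (1·δx/x)² = (1×0.120)² = 0.0144;  (−½·δr/r)² = (-0.5×0.0600)² = 0.000900;  (2·δq/q)² = (2×0.0830)² = 0.0276
δQ/Q = √(0.0429) = 0.207
Q = 1368, so δQ = 0.207 × 1368 = 283.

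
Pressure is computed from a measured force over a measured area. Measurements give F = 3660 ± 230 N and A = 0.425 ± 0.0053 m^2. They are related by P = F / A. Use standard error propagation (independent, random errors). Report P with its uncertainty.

Each factor contributes (exponent × relative error)² to (δP/P)²:
  (1·δF/F)² = (1×0.0628)² = 0.00395;  (-1·δA/A)² = (-1×0.0125)² = 0.000156
δP/P = √(0.00410) = 0.0641
P = 8610 Pa, so δP = 0.0641 × 8610 = 552 Pa.

8610 ± 552 Pa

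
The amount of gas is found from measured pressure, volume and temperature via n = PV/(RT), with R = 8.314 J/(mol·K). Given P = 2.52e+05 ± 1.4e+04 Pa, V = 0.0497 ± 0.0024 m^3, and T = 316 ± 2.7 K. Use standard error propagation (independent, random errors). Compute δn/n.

0.0741

n is a product of powers, so relative uncertainties combine in quadrature:
  (1·δP/P)² = (1×0.0556)² = 0.00309;  (1·δV/V)² = (1×0.0483)² = 0.00233;  (-1·δT/T)² = (-1×0.00854)² = 7.3e-05
δn/n = √(0.00549) = 0.0741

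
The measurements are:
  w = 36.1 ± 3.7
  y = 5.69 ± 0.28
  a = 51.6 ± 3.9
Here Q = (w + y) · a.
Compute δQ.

251

Let u = w + y = 41.8. δu = √(δw² + δy²) = √(13.7 + 0.0784) = 3.71, so δu/u = 0.0888.
Q is then a monomial in u, a:
δQ/Q = √((δu/u)² + (1·δa/a)²) = √(0.00788 + 0.00571) = 0.117
Q = 2160, so δQ = 0.117 × 2160 = 251.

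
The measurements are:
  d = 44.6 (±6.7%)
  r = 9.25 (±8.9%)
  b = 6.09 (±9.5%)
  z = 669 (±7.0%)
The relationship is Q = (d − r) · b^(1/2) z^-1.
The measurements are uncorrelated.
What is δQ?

0.0159

Let u = d − r = 35.4. δu = √(δd² + δr²) = √(8.93 + 0.678) = 3.10, so δu/u = 0.0877.
Q is then a monomial in u, b, z:
δQ/Q = √((δu/u)² + (½·δb/b)² + (-1·δz/z)²) = √(0.00769 + 0.00226 + 0.00490) = 0.122
Q = 0.130, so δQ = 0.122 × 0.130 = 0.0159.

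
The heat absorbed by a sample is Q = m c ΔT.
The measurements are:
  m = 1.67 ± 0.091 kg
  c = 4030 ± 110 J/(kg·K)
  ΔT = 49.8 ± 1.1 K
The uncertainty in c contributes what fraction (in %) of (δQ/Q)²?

17.7%

(δQ/Q)² = (1·δm/m)² + (1·δc/c)² + (1·δΔT/ΔT)²
  m term: (1×0.0545)² = 0.00297
  c term: (1×0.0273)² = 0.000745
  ΔT term: (1×0.0221)² = 0.000488
Total = 0.00420. Share from c = 0.000745/0.00420 = 0.177.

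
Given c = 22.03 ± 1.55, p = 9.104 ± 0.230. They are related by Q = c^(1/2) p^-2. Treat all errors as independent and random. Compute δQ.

Relative error in a monomial: (δQ/Q)² = Σ (nᵢ · δxᵢ/xᵢ)².
  (½·δc/c)² = (0.5×0.0704)² = 0.00124;  (-2·δp/p)² = (-2×0.0253)² = 0.00255
δQ/Q = √(0.00379) = 0.0616
Q = 0.05663, so δQ = 0.0616 × 0.05663 = 0.00349.

0.00349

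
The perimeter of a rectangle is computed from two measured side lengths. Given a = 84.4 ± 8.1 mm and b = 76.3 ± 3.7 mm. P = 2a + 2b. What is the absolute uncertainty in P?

Each term contributes (cᵢ δxᵢ)² to (δP)²:
  (2·δa)² = 262;  (2·δb)² = 54.8
δP = √(317) = 17.8 mm

17.8 mm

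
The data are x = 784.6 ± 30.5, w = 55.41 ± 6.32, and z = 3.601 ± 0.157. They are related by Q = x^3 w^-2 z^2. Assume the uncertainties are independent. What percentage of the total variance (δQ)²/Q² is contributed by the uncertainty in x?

(δQ/Q)² = (3·δx/x)² + (-2·δw/w)² + (2·δz/z)²
  x term: (3×0.0389)² = 0.0136
  w term: (-2×0.114)² = 0.0520
  z term: (2×0.0436)² = 0.00760
Total = 0.0732. Share from x = 0.0136/0.0732 = 0.186.

18.6%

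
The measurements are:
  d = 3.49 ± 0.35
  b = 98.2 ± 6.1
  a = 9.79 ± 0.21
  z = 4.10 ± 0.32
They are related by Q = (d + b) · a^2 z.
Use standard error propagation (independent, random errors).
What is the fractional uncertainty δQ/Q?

0.107

Let u = d + b = 102. δu = √(δd² + δb²) = √(0.122 + 37.2) = 6.11, so δu/u = 0.0601.
Q is then a monomial in u, a, z:
δQ/Q = √((δu/u)² + (2·δa/a)² + (1·δz/z)²) = √(0.00361 + 0.00184 + 0.00609) = 0.107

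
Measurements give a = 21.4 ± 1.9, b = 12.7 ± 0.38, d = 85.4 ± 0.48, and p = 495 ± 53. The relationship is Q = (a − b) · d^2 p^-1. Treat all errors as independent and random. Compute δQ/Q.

0.247

Let u = a − b = 8.70. δu = √(δa² + δb²) = √(3.61 + 0.144) = 1.94, so δu/u = 0.223.
Q is then a monomial in u, d, p:
δQ/Q = √((δu/u)² + (2·δd/d)² + (-1·δp/p)²) = √(0.0496 + 0.000126 + 0.0115) = 0.247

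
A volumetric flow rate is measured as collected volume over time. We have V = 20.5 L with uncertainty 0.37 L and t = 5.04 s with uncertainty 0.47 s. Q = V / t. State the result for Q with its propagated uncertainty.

4.07 ± 0.386 L/s

Each factor contributes (exponent × relative error)² to (δQ/Q)²:
  (1·δV/V)² = (1×0.0180)² = 0.000326;  (-1·δt/t)² = (-1×0.0933)² = 0.00870
δQ/Q = √(0.00902) = 0.0950
Q = 4.07 L/s, so δQ = 0.0950 × 4.07 = 0.386 L/s.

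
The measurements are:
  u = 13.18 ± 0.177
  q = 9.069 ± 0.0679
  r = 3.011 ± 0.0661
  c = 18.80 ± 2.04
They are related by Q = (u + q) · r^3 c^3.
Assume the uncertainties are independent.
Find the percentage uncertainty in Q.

33.2%

Let w = u + q = 22.25. δw = √(δu² + δq²) = √(0.0313 + 0.00461) = 0.190, so δw/w = 0.00852.
Q is then a monomial in w, r, c:
δQ/Q = √((δw/w)² + (3·δr/r)² + (3·δc/c)²) = √(7.26e-05 + 0.00434 + 0.106) = 0.332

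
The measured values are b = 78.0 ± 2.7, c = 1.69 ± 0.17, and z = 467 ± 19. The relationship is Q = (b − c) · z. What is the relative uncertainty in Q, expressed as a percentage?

Let u = b − c = 76.3. δu = √(δb² + δc²) = √(7.29 + 0.0289) = 2.71, so δu/u = 0.0355.
Q is then a monomial in u, z:
δQ/Q = √((δu/u)² + (1·δz/z)²) = √(0.00126 + 0.00166) = 0.0540

5.40%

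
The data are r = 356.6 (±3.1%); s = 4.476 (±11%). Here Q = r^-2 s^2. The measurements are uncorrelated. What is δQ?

Products/powers → add relative errors in quadrature, weighted by exponent:
  (-2·δr/r)² = (-2×0.0310)² = 0.00384;  (2·δs/s)² = (2×0.110)² = 0.0484
δQ/Q = √(0.0522) = 0.229
Q = 0.0001575, so δQ = 0.229 × 0.0001575 = 3.6e-05.

3.6e-05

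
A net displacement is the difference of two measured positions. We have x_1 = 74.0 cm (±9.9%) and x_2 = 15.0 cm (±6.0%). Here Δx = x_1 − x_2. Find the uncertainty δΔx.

For a sum/difference, combine absolute errors in quadrature:
  (δx_1)² = 53.7;  (δx_2)² = 0.810
δΔx = √(54.5) = 7.38 cm

7.38 cm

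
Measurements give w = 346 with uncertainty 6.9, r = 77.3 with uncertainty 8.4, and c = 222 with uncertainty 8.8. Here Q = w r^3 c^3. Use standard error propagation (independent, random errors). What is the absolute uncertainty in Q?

Since Q is a product/quotient, work with relative uncertainties:
  (1·δw/w)² = (1×0.0199)² = 0.000398;  (3·δr/r)² = (3×0.109)² = 0.106;  (3·δc/c)² = (3×0.0396)² = 0.0141
δQ/Q = √(0.121) = 0.348
Q = 1.75e+15, so δQ = 0.348 × 1.75e+15 = 6.08e+14.

6.08e+14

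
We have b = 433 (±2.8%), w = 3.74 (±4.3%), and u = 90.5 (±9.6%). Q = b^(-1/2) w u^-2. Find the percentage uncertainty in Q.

Since Q is a product/quotient, work with relative uncertainties:
  (−½·δb/b)² = (-0.5×0.0280)² = 0.000196;  (1·δw/w)² = (1×0.0430)² = 0.00185;  (-2·δu/u)² = (-2×0.0960)² = 0.0369
δQ/Q = √(0.0389) = 0.197

19.7%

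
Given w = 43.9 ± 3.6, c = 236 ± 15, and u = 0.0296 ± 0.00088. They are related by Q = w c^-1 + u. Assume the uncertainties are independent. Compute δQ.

Let p = w·c^-1 = 0.186. δp/p = √((1·δw/w)² + (-1·δc/c)²) = √(0.00672 + 0.00404) = 0.104, so δp = 0.0193.
Q = p + u: δQ = √(δp² + δu²) = √(0.000372 + 7.74e-07) = 0.0193

0.0193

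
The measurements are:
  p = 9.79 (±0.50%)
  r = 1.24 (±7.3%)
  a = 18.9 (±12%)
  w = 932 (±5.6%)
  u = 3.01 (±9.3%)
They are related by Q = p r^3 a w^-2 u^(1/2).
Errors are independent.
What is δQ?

0.000196

Relative error in a monomial: (δQ/Q)² = Σ (nᵢ · δxᵢ/xᵢ)².
  (1·δp/p)² = (1×0.00500)² = 2.5e-05;  (3·δr/r)² = (3×0.0730)² = 0.0480;  (1·δa/a)² = (1×0.120)² = 0.0144;  (-2·δw/w)² = (-2×0.0560)² = 0.0125;  (½·δu/u)² = (0.5×0.0930)² = 0.00216
δQ/Q = √(0.0771) = 0.278
Q = 0.000705, so δQ = 0.278 × 0.000705 = 0.000196.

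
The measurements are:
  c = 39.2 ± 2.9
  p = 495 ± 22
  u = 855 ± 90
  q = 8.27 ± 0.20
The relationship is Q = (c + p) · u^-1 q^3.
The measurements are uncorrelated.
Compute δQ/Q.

0.134

Let w = c + p = 534. δw = √(δc² + δp²) = √(8.41 + 484) = 22.2, so δw/w = 0.0415.
Q is then a monomial in w, u, q:
δQ/Q = √((δw/w)² + (-1·δu/u)² + (3·δq/q)²) = √(0.00173 + 0.0111 + 0.00526) = 0.134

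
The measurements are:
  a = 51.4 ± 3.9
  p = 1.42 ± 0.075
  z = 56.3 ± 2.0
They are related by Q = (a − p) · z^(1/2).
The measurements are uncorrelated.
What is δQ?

Let u = a − p = 50.0. δu = √(δa² + δp²) = √(15.2 + 0.00562) = 3.90, so δu/u = 0.0780.
Q is then a monomial in u, z:
δQ/Q = √((δu/u)² + (½·δz/z)²) = √(0.00609 + 0.000315) = 0.0800
Q = 375, so δQ = 0.0800 × 375 = 30.0.

30.0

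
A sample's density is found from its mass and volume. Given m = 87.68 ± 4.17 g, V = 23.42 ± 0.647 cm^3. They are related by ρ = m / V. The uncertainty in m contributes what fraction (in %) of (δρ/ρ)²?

(δρ/ρ)² = (1·δm/m)² + (-1·δV/V)²
  m term: (1×0.0476)² = 0.00226
  V term: (-1×0.0276)² = 0.000763
Total = 0.00303. Share from m = 0.00226/0.00303 = 0.748.

74.8%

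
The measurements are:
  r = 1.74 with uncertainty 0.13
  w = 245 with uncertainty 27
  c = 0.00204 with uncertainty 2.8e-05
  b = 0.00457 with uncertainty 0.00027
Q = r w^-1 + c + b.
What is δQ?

Let p = r·w^-1 = 0.00710. δp/p = √((1·δr/r)² + (-1·δw/w)²) = √(0.00558 + 0.0121) = 0.133, so δp = 0.000946.
Q = p + c + b: δQ = √(δp² + δc² + δb²) = √(8.94e-07 + 7.84e-10 + 7.29e-08) = 0.000984

0.000984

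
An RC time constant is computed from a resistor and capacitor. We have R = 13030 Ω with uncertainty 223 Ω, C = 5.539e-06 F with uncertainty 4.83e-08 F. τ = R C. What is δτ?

0.00139 s

Relative error in a monomial: (δτ/τ)² = Σ (nᵢ · δxᵢ/xᵢ)².
  (1·δR/R)² = (1×0.0171)² = 0.000293;  (1·δC/C)² = (1×0.00872)² = 7.6e-05
δτ/τ = √(0.000369) = 0.0192
τ = 0.07217 s, so δτ = 0.0192 × 0.07217 = 0.00139 s.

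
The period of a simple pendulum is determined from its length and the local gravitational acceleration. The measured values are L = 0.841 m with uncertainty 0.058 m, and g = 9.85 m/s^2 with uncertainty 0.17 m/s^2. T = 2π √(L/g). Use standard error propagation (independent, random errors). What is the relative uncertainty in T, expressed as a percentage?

3.55%

Each factor contributes (exponent × relative error)² to (δT/T)²:
  (½·δL/L)² = (0.5×0.0690)² = 0.00119;  (−½·δg/g)² = (-0.5×0.0173)² = 7.45e-05
δT/T = √(0.00126) = 0.0355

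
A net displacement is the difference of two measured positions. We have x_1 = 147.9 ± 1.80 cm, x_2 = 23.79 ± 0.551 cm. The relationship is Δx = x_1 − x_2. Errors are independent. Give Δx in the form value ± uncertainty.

124.1 ± 1.88 cm

Absolute uncertainties add in quadrature for a linear combination:
  (δx_1)² = 3.24;  (δx_2)² = 0.304
δΔx = √(3.54) = 1.88 cm
Δx = 124.1 cm.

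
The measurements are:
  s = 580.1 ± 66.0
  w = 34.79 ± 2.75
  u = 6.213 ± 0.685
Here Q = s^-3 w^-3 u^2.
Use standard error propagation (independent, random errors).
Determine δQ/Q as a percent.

47.0%

Products/powers → add relative errors in quadrature, weighted by exponent:
  (-3·δs/s)² = (-3×0.114)² = 0.116;  (-3·δw/w)² = (-3×0.0790)² = 0.0562;  (2·δu/u)² = (2×0.110)² = 0.0486
δQ/Q = √(0.221) = 0.470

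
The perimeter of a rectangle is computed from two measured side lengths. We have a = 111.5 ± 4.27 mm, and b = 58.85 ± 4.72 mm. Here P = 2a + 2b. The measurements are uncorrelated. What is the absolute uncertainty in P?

12.7 mm

For a sum/difference, combine absolute errors in quadrature:
  (2·δa)² = 72.9;  (2·δb)² = 89.1
δP = √(162) = 12.7 mm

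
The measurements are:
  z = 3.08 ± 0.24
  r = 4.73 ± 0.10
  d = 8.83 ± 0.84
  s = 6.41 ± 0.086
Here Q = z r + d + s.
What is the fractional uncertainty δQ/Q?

0.0486

Let p = z·r = 14.6. δp/p = √((1·δz/z)² + (1·δr/r)²) = √(0.00607 + 0.000447) = 0.0807, so δp = 1.18.
Q = p + d + s: δQ = √(δp² + δd² + δs²) = √(1.38 + 0.706 + 0.00740) = 1.45
Q = 29.8, so δQ/Q = 1.45/29.8 = 0.0486.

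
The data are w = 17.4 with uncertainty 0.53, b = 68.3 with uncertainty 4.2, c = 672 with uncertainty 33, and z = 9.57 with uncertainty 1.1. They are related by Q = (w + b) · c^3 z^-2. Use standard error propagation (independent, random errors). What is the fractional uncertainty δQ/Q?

Let u = w + b = 85.7. δu = √(δw² + δb²) = √(0.281 + 17.6) = 4.23, so δu/u = 0.0494.
Q is then a monomial in u, c, z:
δQ/Q = √((δu/u)² + (3·δc/c)² + (-2·δz/z)²) = √(0.00244 + 0.0217 + 0.0528) = 0.277

0.277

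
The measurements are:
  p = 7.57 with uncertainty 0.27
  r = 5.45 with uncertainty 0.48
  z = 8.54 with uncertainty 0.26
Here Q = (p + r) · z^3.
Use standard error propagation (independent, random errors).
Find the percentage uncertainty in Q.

Let u = p + r = 13.0. δu = √(δp² + δr²) = √(0.0729 + 0.230) = 0.551, so δu/u = 0.0423.
Q is then a monomial in u, z:
δQ/Q = √((δu/u)² + (3·δz/z)²) = √(0.00179 + 0.00834) = 0.101

10.1%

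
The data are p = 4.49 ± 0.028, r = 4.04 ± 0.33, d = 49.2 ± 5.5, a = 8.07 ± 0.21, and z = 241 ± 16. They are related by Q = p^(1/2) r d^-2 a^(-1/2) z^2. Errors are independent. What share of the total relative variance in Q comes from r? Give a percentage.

8.96%

(δQ/Q)² = (½·δp/p)² + (1·δr/r)² + (-2·δd/d)² + (−½·δa/a)² + (2·δz/z)²
  p term: (0.5×0.00624)² = 9.72e-06
  r term: (1×0.0817)² = 0.00667
  d term: (-2×0.112)² = 0.0500
  a term: (-0.5×0.0260)² = 0.000169
  z term: (2×0.0664)² = 0.0176
Total = 0.0745. Share from r = 0.00667/0.0745 = 0.0896.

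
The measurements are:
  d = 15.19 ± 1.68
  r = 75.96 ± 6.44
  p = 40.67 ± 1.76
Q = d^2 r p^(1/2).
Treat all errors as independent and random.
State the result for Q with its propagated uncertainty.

111800 ± 26600

Each factor contributes (exponent × relative error)² to (δQ/Q)²:
  (2·δd/d)² = (2×0.111)² = 0.0489;  (1·δr/r)² = (1×0.0848)² = 0.00719;  (½·δp/p)² = (0.5×0.0433)² = 0.000468
δQ/Q = √(0.0566) = 0.238
Q = 111800, so δQ = 0.238 × 111800 = 26600.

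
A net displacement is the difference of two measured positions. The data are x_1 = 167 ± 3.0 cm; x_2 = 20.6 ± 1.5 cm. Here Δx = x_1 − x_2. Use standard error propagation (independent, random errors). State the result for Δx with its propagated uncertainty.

146 ± 3.35 cm

Absolute uncertainties add in quadrature for a linear combination:
  (δx_1)² = 9.00;  (δx_2)² = 2.25
δΔx = √(11.2) = 3.35 cm
Δx = 146 cm.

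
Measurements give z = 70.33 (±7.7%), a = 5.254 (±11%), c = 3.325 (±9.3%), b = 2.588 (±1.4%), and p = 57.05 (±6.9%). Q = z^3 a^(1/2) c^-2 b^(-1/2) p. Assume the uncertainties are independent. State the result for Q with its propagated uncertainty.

Since Q is a product/quotient, work with relative uncertainties:
  (3·δz/z)² = (3×0.0770)² = 0.0534;  (½·δa/a)² = (0.5×0.110)² = 0.00303;  (-2·δc/c)² = (-2×0.0930)² = 0.0346;  (−½·δb/b)² = (-0.5×0.0140)² = 4.9e-05;  (1·δp/p)² = (1×0.0690)² = 0.00476
δQ/Q = √(0.0958) = 0.310
Q = 2.558e+06, so δQ = 0.310 × 2.558e+06 = 7.92e+05.

(2.558 ± 0.792) × 10^6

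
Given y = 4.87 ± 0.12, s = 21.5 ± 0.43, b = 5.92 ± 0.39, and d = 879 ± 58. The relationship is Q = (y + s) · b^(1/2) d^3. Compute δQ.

Let u = y + s = 26.4. δu = √(δy² + δs²) = √(0.0144 + 0.185) = 0.446, so δu/u = 0.0169.
Q is then a monomial in u, b, d:
δQ/Q = √((δu/u)² + (½·δb/b)² + (3·δd/d)²) = √(0.000287 + 0.00108 + 0.0392) = 0.201
Q = 4.36e+10, so δQ = 0.201 × 4.36e+10 = 8.78e+09.

8.78e+09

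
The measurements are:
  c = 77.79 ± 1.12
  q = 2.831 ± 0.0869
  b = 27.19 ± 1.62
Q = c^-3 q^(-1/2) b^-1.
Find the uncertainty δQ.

Each factor contributes (exponent × relative error)² to (δQ/Q)²:
  (-3·δc/c)² = (-3×0.0144)² = 0.00187;  (−½·δq/q)² = (-0.5×0.0307)² = 0.000236;  (-1·δb/b)² = (-1×0.0596)² = 0.00355
δQ/Q = √(0.00565) = 0.0752
Q = 4.644e-08, so δQ = 0.0752 × 4.644e-08 = 3.49e-09.

3.49e-09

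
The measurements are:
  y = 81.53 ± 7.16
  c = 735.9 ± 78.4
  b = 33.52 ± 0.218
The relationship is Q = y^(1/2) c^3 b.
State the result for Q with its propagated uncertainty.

(1.206 ± 0.389) × 10^11

Products/powers → add relative errors in quadrature, weighted by exponent:
  (½·δy/y)² = (0.5×0.0878)² = 0.00193;  (3·δc/c)² = (3×0.107)² = 0.102;  (1·δb/b)² = (1×0.00650)² = 4.23e-05
δQ/Q = √(0.104) = 0.323
Q = 1.206e+11, so δQ = 0.323 × 1.206e+11 = 3.89e+10.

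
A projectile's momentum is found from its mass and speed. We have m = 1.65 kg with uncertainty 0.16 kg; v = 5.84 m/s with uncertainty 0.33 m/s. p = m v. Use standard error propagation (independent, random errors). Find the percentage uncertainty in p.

11.2%

Products/powers → add relative errors in quadrature, weighted by exponent:
  (1·δm/m)² = (1×0.0970)² = 0.00940;  (1·δv/v)² = (1×0.0565)² = 0.00319
δp/p = √(0.0126) = 0.112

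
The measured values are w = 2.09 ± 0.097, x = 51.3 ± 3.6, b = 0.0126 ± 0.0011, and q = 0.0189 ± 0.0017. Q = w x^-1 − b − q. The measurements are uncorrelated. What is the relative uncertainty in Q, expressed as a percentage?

43.1%

Let p = w·x^-1 = 0.0407. δp/p = √((1·δw/w)² + (-1·δx/x)²) = √(0.00215 + 0.00492) = 0.0841, so δp = 0.00343.
Q = p − b − q: δQ = √(δp² + δb² + δq²) = √(1.17e-05 + 1.21e-06 + 2.89e-06) = 0.00398
Q = 0.00924, so δQ/Q = 0.00398/0.00924 = 0.431.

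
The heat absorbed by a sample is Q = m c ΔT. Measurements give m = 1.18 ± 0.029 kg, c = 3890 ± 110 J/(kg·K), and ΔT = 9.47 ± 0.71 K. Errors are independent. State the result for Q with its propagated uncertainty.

Q is a product of powers, so relative uncertainties combine in quadrature:
  (1·δm/m)² = (1×0.0246)² = 0.000604;  (1·δc/c)² = (1×0.0283)² = 0.000800;  (1·δΔT/ΔT)² = (1×0.0750)² = 0.00562
δQ/Q = √(0.00702) = 0.0838
Q = 43500 J, so δQ = 0.0838 × 43500 = 3640 J.

43500 ± 3640 J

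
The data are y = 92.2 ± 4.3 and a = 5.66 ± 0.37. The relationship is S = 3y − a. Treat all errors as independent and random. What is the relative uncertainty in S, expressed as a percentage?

Each term contributes (cᵢ δxᵢ)² to (δS)²:
  (3·δy)² = 166;  (δa)² = 0.137
δS = √(167) = 12.9
S = 271, so δS/S = 12.9/271 = 0.0476.

4.76%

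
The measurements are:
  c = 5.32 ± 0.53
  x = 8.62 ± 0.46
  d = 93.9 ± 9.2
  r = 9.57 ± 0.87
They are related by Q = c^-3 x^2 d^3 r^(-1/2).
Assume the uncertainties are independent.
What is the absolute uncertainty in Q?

Relative error in a monomial: (δQ/Q)² = Σ (nᵢ · δxᵢ/xᵢ)².
  (-3·δc/c)² = (-3×0.0996)² = 0.0893;  (2·δx/x)² = (2×0.0534)² = 0.0114;  (3·δd/d)² = (3×0.0980)² = 0.0864;  (−½·δr/r)² = (-0.5×0.0909)² = 0.00207
δQ/Q = √(0.189) = 0.435
Q = 1.32e+05, so δQ = 0.435 × 1.32e+05 = 57400.

57400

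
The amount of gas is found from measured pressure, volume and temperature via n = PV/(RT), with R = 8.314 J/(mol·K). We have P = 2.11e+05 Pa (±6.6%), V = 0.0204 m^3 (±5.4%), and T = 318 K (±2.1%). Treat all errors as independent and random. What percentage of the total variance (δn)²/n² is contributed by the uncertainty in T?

5.72%

(δn/n)² = (1·δP/P)² + (1·δV/V)² + (-1·δT/T)²
  P term: (1×0.0660)² = 0.00436
  V term: (1×0.0540)² = 0.00292
  T term: (-1×0.0210)² = 0.000441
Total = 0.00771. Share from T = 0.000441/0.00771 = 0.0572.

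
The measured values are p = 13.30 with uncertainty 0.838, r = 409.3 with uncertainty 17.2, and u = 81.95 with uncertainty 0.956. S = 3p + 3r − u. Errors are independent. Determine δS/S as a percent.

4.36%

For a sum/difference, combine absolute errors in quadrature:
  (3·δp)² = 6.32;  (3·δr)² = 2660;  (δu)² = 0.914
δS = √(2670) = 51.7
S = 1186, so δS/S = 51.7/1186 = 0.0436.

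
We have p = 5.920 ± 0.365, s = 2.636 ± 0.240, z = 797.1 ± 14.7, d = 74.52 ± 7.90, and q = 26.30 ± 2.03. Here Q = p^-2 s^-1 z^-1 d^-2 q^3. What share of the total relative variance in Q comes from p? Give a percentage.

(δQ/Q)² = (-2·δp/p)² + (-1·δs/s)² + (-1·δz/z)² + (-2·δd/d)² + (3·δq/q)²
  p term: (-2×0.0617)² = 0.0152
  s term: (-1×0.0910)² = 0.00829
  z term: (-1×0.0184)² = 0.000340
  d term: (-2×0.106)² = 0.0450
  q term: (3×0.0772)² = 0.0536
Total = 0.122. Share from p = 0.0152/0.122 = 0.124.

12.4%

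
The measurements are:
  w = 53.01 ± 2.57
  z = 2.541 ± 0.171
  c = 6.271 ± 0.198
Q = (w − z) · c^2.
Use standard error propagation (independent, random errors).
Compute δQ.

161

Let u = w − z = 50.47. δu = √(δw² + δz²) = √(6.60 + 0.0292) = 2.58, so δu/u = 0.0510.
Q is then a monomial in u, c:
δQ/Q = √((δu/u)² + (2·δc/c)²) = √(0.00260 + 0.00399) = 0.0812
Q = 1985, so δQ = 0.0812 × 1985 = 161.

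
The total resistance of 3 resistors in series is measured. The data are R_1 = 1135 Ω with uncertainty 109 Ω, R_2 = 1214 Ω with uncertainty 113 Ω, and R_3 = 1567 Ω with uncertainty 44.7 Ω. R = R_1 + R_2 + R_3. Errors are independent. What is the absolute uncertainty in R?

163 Ω

Absolute uncertainties add in quadrature for a linear combination:
  (δR_1)² = 11900;  (δR_2)² = 12800;  (δR_3)² = 2000
δR = √(26600) = 163 Ω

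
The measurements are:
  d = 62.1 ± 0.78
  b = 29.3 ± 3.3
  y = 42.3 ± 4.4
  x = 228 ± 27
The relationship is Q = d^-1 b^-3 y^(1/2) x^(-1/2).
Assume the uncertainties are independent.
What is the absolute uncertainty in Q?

9.57e-08

For a monomial Q ∝ d^-1, b^-3, y^(1/2), x^(-1/2), fractional errors add in quadrature:
  (-1·δd/d)² = (-1×0.0126)² = 0.000158;  (-3·δb/b)² = (-3×0.113)² = 0.114;  (½·δy/y)² = (0.5×0.104)² = 0.00270;  (−½·δx/x)² = (-0.5×0.118)² = 0.00351
δQ/Q = √(0.121) = 0.347
Q = 2.76e-07, so δQ = 0.347 × 2.76e-07 = 9.57e-08.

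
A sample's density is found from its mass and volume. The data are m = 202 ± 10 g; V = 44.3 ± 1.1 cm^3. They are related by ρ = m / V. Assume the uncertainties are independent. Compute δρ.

0.253 g/cm^3

Since ρ is a product/quotient, work with relative uncertainties:
  (1·δm/m)² = (1×0.0495)² = 0.00245;  (-1·δV/V)² = (-1×0.0248)² = 0.000617
δρ/ρ = √(0.00307) = 0.0554
ρ = 4.56 g/cm^3, so δρ = 0.0554 × 4.56 = 0.253 g/cm^3.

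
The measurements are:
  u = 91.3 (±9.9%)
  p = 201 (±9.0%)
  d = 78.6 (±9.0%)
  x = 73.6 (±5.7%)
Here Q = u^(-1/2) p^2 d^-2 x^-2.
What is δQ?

3.58e-05

Since Q is a product/quotient, work with relative uncertainties:
  (−½·δu/u)² = (-0.5×0.0990)² = 0.00245;  (2·δp/p)² = (2×0.0900)² = 0.0324;  (-2·δd/d)² = (-2×0.0900)² = 0.0324;  (-2·δx/x)² = (-2×0.0570)² = 0.0130
δQ/Q = √(0.0802) = 0.283
Q = 0.000126, so δQ = 0.283 × 0.000126 = 3.58e-05.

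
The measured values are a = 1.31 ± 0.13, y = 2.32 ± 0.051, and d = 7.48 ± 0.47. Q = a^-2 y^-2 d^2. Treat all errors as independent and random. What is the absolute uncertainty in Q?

1.45

Each factor contributes (exponent × relative error)² to (δQ/Q)²:
  (-2·δa/a)² = (-2×0.0992)² = 0.0394;  (-2·δy/y)² = (-2×0.0220)² = 0.00193;  (2·δd/d)² = (2×0.0628)² = 0.0158
δQ/Q = √(0.0571) = 0.239
Q = 6.06, so δQ = 0.239 × 6.06 = 1.45.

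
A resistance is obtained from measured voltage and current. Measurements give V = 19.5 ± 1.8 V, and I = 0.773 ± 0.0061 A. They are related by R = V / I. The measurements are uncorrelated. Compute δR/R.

0.0926

Products/powers → add relative errors in quadrature, weighted by exponent:
  (1·δV/V)² = (1×0.0923)² = 0.00852;  (-1·δI/I)² = (-1×0.00789)² = 6.23e-05
δR/R = √(0.00858) = 0.0926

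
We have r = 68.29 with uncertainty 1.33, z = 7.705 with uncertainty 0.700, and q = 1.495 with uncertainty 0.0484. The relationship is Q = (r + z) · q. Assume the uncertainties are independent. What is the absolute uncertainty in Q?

4.31

Let u = r + z = 76.00. δu = √(δr² + δz²) = √(1.77 + 0.490) = 1.50, so δu/u = 0.0198.
Q is then a monomial in u, q:
δQ/Q = √((δu/u)² + (1·δq/q)²) = √(0.000391 + 0.00105) = 0.0379
Q = 113.6, so δQ = 0.0379 × 113.6 = 4.31.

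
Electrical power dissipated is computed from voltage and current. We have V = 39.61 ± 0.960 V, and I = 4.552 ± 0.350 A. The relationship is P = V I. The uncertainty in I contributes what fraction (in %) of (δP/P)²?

91.0%

(δP/P)² = (1·δV/V)² + (1·δI/I)²
  V term: (1×0.0242)² = 0.000587
  I term: (1×0.0769)² = 0.00591
Total = 0.00650. Share from I = 0.00591/0.00650 = 0.910.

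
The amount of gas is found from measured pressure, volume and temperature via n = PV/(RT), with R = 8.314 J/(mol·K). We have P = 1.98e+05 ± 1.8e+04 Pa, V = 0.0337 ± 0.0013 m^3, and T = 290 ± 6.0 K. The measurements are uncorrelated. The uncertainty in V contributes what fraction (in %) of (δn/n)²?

(δn/n)² = (1·δP/P)² + (1·δV/V)² + (-1·δT/T)²
  P term: (1×0.0909)² = 0.00826
  V term: (1×0.0386)² = 0.00149
  T term: (-1×0.0207)² = 0.000428
Total = 0.0102. Share from V = 0.00149/0.0102 = 0.146.

14.6%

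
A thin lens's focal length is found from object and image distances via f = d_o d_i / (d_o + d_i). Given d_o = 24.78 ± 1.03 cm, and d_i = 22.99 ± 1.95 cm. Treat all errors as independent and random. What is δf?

0.576 cm

∂f/∂d_o = (d_i/(d_o+d_i))² = 0.232;  ∂f/∂d_i = (d_o/(d_o+d_i))² = 0.269
δf = √((∂f/∂d_o · δd_o)² + (∂f/∂d_i · δd_i)²) = √(0.0569 + 0.275) = 0.576 cm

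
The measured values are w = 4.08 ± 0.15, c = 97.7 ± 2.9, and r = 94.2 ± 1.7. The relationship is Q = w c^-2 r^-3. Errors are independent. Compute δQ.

4.52e-11

Q is a product of powers, so relative uncertainties combine in quadrature:
  (1·δw/w)² = (1×0.0368)² = 0.00135;  (-2·δc/c)² = (-2×0.0297)² = 0.00352;  (-3·δr/r)² = (-3×0.0180)² = 0.00293
δQ/Q = √(0.00781) = 0.0884
Q = 5.11e-10, so δQ = 0.0884 × 5.11e-10 = 4.52e-11.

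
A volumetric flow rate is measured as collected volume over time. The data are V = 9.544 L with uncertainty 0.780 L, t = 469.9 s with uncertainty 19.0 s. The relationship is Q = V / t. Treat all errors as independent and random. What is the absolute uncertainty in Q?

0.00185 L/s

For a monomial Q ∝ V, t^-1, fractional errors add in quadrature:
  (1·δV/V)² = (1×0.0817)² = 0.00668;  (-1·δt/t)² = (-1×0.0404)² = 0.00163
δQ/Q = √(0.00831) = 0.0912
Q = 0.02031 L/s, so δQ = 0.0912 × 0.02031 = 0.00185 L/s.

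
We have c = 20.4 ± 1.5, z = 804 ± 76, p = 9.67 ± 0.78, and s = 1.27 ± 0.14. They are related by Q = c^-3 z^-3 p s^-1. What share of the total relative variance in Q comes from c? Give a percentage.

32.9%

(δQ/Q)² = (-3·δc/c)² + (-3·δz/z)² + (1·δp/p)² + (-1·δs/s)²
  c term: (-3×0.0735)² = 0.0487
  z term: (-3×0.0945)² = 0.0804
  p term: (1×0.0807)² = 0.00651
  s term: (-1×0.110)² = 0.0122
Total = 0.148. Share from c = 0.0487/0.148 = 0.329.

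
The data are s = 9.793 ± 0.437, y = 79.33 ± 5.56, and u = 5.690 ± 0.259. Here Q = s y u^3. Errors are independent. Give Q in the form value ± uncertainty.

Products/powers → add relative errors in quadrature, weighted by exponent:
  (1·δs/s)² = (1×0.0446)² = 0.00199;  (1·δy/y)² = (1×0.0701)² = 0.00491;  (3·δu/u)² = (3×0.0455)² = 0.0186
δQ/Q = √(0.0256) = 0.160
Q = 143100, so δQ = 0.160 × 143100 = 22900.

143100 ± 22900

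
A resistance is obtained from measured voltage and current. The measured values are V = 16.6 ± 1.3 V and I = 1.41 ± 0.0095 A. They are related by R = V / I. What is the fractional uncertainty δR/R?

0.0786

R is a product of powers, so relative uncertainties combine in quadrature:
  (1·δV/V)² = (1×0.0783)² = 0.00613;  (-1·δI/I)² = (-1×0.00674)² = 4.54e-05
δR/R = √(0.00618) = 0.0786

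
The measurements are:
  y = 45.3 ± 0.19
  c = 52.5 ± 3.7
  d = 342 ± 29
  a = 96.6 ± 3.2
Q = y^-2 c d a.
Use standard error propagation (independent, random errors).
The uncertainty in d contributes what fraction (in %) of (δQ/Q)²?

54.0%

(δQ/Q)² = (-2·δy/y)² + (1·δc/c)² + (1·δd/d)² + (1·δa/a)²
  y term: (-2×0.00419)² = 7.04e-05
  c term: (1×0.0705)² = 0.00497
  d term: (1×0.0848)² = 0.00719
  a term: (1×0.0331)² = 0.00110
Total = 0.0133. Share from d = 0.00719/0.0133 = 0.540.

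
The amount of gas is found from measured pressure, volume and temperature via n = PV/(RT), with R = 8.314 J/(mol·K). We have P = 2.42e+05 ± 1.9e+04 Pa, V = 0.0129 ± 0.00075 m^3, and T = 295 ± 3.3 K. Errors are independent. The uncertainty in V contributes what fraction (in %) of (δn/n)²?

35.0%

(δn/n)² = (1·δP/P)² + (1·δV/V)² + (-1·δT/T)²
  P term: (1×0.0785)² = 0.00616
  V term: (1×0.0581)² = 0.00338
  T term: (-1×0.0112)² = 0.000125
Total = 0.00967. Share from V = 0.00338/0.00967 = 0.350.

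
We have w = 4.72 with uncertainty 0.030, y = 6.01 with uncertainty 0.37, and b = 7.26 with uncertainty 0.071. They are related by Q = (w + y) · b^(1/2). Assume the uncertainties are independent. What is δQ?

Let u = w + y = 10.7. δu = √(δw² + δy²) = √(0.000900 + 0.137) = 0.371, so δu/u = 0.0346.
Q is then a monomial in u, b:
δQ/Q = √((δu/u)² + (½·δb/b)²) = √(0.00120 + 2.39e-05) = 0.0349
Q = 28.9, so δQ = 0.0349 × 28.9 = 1.01.

1.01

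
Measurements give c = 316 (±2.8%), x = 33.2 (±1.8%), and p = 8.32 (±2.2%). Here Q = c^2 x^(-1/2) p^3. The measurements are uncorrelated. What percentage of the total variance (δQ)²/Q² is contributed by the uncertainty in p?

57.5%

(δQ/Q)² = (2·δc/c)² + (−½·δx/x)² + (3·δp/p)²
  c term: (2×0.0280)² = 0.00314
  x term: (-0.5×0.0180)² = 8.1e-05
  p term: (3×0.0220)² = 0.00436
Total = 0.00757. Share from p = 0.00436/0.00757 = 0.575.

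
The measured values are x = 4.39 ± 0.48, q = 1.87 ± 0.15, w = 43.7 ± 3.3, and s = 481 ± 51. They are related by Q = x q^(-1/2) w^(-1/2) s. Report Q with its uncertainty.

234 ± 37.8

Relative error in a monomial: (δQ/Q)² = Σ (nᵢ · δxᵢ/xᵢ)².
  (1·δx/x)² = (1×0.109)² = 0.0120;  (−½·δq/q)² = (-0.5×0.0802)² = 0.00161;  (−½·δw/w)² = (-0.5×0.0755)² = 0.00143;  (1·δs/s)² = (1×0.106)² = 0.0112
δQ/Q = √(0.0262) = 0.162
Q = 234, so δQ = 0.162 × 234 = 37.8.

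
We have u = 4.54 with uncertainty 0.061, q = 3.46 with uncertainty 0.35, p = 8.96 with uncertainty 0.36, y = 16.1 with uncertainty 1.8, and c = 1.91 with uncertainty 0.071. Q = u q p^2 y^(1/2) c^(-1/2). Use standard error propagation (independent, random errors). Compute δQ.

522

Relative error in a monomial: (δQ/Q)² = Σ (nᵢ · δxᵢ/xᵢ)².
  (1·δu/u)² = (1×0.0134)² = 0.000181;  (1·δq/q)² = (1×0.101)² = 0.0102;  (2·δp/p)² = (2×0.0402)² = 0.00646;  (½·δy/y)² = (0.5×0.112)² = 0.00312;  (−½·δc/c)² = (-0.5×0.0372)² = 0.000345
δQ/Q = √(0.0203) = 0.143
Q = 3660, so δQ = 0.143 × 3660 = 522.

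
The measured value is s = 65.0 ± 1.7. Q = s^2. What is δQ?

Q ∝ s^2, so δQ/Q = |2| · δs/s = 2 × 0.0262 = 0.0523.
Q = 4220, so δQ = 0.0523 × 4220 = 221.

221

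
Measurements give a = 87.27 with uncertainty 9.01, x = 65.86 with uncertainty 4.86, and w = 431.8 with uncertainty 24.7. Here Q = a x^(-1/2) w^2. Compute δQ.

3.18e+05

Each factor contributes (exponent × relative error)² to (δQ/Q)²:
  (1·δa/a)² = (1×0.103)² = 0.0107;  (−½·δx/x)² = (-0.5×0.0738)² = 0.00136;  (2·δw/w)² = (2×0.0572)² = 0.0131
δQ/Q = √(0.0251) = 0.158
Q = 2.005e+06, so δQ = 0.158 × 2.005e+06 = 3.18e+05.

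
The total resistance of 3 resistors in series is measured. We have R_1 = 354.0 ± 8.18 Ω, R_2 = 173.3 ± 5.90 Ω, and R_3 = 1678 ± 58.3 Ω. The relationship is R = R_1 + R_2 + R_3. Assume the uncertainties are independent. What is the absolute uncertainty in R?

Absolute uncertainties add in quadrature for a linear combination:
  (δR_1)² = 66.9;  (δR_2)² = 34.8;  (δR_3)² = 3400
δR = √(3500) = 59.2 Ω

59.2 Ω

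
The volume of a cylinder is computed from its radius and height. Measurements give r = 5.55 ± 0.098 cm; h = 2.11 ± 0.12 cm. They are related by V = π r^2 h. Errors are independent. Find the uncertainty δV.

Each factor contributes (exponent × relative error)² to (δV/V)²:
  (2·δr/r)² = (2×0.0177)² = 0.00125;  (1·δh/h)² = (1×0.0569)² = 0.00323
δV/V = √(0.00448) = 0.0669
V = 204 cm^3, so δV = 0.0669 × 204 = 13.7 cm^3.

13.7 cm^3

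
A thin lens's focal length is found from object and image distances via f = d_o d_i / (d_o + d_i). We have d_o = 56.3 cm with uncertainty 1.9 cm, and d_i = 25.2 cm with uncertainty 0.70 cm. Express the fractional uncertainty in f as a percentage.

∂f/∂d_o = (d_i/(d_o+d_i))² = 0.0956;  ∂f/∂d_i = (d_o/(d_o+d_i))² = 0.477
δf = √((∂f/∂d_o · δd_o)² + (∂f/∂d_i · δd_i)²) = √(0.0330 + 0.112) = 0.380 cm
f = 17.4 cm, so δf/f = 0.380/17.4 = 0.0218.

2.18%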